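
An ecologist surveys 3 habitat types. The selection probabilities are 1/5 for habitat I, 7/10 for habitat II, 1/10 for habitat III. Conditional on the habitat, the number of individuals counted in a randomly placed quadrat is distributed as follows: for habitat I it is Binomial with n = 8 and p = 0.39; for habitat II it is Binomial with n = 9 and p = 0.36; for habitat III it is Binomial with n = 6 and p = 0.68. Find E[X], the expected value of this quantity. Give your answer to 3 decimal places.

3.300

Component means — I: 3.12; II: 3.24; III: 4.08.
E[X] = 0.2·3.12 + 0.7·3.24 + 0.1·4.08 = 3.3.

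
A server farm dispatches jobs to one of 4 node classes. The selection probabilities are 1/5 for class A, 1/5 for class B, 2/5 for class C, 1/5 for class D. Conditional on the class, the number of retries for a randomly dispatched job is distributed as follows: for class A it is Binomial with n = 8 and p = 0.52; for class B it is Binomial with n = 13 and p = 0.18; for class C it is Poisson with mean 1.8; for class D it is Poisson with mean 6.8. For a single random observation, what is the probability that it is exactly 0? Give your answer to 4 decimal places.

Conditional on each class, P(X = 0): A: 0.00281793; B: 0.0757844; C: 0.165299; D: 0.00111378.
By total probability, P(X = 0) = 0.2·0.00281793 + 0.2·0.0757844 + 0.4·0.165299 + 0.2·0.00111378 = 0.0820628.

0.0821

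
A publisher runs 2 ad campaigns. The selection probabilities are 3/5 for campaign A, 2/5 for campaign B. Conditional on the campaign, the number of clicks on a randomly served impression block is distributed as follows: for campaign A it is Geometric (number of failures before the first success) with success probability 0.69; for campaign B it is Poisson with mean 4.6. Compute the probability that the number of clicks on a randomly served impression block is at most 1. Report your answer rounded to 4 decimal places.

Conditional on each campaign, P(X ≤ 1): A: 0.9039; B: 0.0562903.
By total probability, P(X ≤ 1) = 0.6·0.9039 + 0.4·0.0562903 = 0.564856.

0.5649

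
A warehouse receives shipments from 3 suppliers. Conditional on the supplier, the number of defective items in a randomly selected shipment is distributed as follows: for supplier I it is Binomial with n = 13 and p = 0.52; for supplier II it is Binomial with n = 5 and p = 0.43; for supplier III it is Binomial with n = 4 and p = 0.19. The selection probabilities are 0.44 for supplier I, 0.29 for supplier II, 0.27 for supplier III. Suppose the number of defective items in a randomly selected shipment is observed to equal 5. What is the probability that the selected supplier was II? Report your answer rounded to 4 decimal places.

Likelihoods P(X=5 | ·): I: 0.137888; II: 0.0147008; III: 0.
Posterior ∝ prior × likelihood. Numerator for II: 0.29·0.0147008 = 0.00426324.
Normalizing constant: 0.44·0.137888 + 0.29·0.0147008 + 0.27·0 = 0.0649338.
P(II | observation) = 0.00426324 / 0.0649338 = 0.0656553.

0.0657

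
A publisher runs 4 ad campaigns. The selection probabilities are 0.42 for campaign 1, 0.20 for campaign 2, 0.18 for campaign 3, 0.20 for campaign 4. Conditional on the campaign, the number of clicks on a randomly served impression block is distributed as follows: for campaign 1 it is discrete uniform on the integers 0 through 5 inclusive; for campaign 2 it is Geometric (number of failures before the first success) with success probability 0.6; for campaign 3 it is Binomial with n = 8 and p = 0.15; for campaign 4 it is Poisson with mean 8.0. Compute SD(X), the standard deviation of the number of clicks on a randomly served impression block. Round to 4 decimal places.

Per component, 1: μ=2.5, E[X²]=9.16667; 2: μ=0.666667, E[X²]=1.55556; 3: μ=1.2, E[X²]=2.46; 4: μ=8, E[X²]=72.
E[X] = 0.42·2.5 + 0.2·0.666667 + 0.18·1.2 + 0.2·8 = 2.99933.
E[X²] = 0.42·9.16667 + 0.2·1.55556 + 0.18·2.46 + 0.2·72 = 19.0039.
Var(X) = E[X²] − (E[X])² = 19.0039 − 8.996 = 10.0079.
SD(X) = √10.0079 = 3.16353.

3.1635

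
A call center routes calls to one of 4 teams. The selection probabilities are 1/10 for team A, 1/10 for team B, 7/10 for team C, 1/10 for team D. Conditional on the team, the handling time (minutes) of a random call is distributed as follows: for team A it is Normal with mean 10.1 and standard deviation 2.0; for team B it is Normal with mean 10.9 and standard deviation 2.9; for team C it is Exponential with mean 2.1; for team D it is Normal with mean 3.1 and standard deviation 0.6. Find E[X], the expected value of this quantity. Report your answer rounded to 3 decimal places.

Component means — A: 10.1; B: 10.9; C: 2.1; D: 3.1.
E[X] = 0.1·10.1 + 0.1·10.9 + 0.7·2.1 + 0.1·3.1 = 3.88.

3.880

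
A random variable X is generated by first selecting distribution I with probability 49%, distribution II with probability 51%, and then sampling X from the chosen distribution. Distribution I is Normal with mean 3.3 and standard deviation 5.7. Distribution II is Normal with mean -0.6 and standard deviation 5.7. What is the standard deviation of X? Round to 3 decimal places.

Per component, I: μ=3.3, E[X²]=43.38; II: μ=-0.6, E[X²]=32.85.
E[X] = 0.49·3.3 + 0.51·-0.6 = 1.311.
E[X²] = 0.49·43.38 + 0.51·32.85 = 38.0097.
Var(X) = E[X²] − (E[X])² = 38.0097 − 1.71872 = 36.291.
SD(X) = √36.291 = 6.0242.

6.024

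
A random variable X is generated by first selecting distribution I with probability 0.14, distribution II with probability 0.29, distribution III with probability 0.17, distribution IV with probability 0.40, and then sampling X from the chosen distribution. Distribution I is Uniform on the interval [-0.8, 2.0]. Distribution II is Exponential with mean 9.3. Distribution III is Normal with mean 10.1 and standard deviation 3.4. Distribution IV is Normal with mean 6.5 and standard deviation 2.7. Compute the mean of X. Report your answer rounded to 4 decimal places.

Component means — I: 0.6; II: 9.3; III: 10.1; IV: 6.5.
E[X] = 0.14·0.6 + 0.29·9.3 + 0.17·10.1 + 0.4·6.5 = 7.098.

7.0980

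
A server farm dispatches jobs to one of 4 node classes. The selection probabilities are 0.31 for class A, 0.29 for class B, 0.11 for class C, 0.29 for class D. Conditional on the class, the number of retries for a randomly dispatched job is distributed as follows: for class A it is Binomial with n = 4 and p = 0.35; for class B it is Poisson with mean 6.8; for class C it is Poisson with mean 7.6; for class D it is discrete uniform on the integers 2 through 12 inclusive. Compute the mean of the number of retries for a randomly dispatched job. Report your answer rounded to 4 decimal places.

Component means — A: 1.4; B: 6.8; C: 7.6; D: 7.
E[X] = 0.31·1.4 + 0.29·6.8 + 0.11·7.6 + 0.29·7 = 5.272.

5.2720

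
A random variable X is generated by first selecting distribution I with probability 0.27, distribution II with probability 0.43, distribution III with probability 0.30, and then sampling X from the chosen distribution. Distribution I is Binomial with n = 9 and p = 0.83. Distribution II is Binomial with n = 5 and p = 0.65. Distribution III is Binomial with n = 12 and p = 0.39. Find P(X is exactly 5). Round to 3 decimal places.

Conditional on each component, P(X = 5): I: 0.0414531; II: 0.116029; III: 0.224573.
By total probability, P(X = 5) = 0.27·0.0414531 + 0.43·0.116029 + 0.3·0.224573 = 0.128457.

0.128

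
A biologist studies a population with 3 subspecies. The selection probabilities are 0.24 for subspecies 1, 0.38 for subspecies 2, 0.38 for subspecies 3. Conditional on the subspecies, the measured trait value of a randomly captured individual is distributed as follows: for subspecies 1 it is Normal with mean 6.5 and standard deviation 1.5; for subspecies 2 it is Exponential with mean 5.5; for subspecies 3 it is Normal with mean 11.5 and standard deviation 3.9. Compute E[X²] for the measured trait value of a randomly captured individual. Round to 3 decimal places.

89.705

For each component E[X²] = Var + (mean)², giving 1: 44.5; 2: 60.5; 3: 147.46.
Overall E[X²] = 0.24·44.5 + 0.38·60.5 + 0.38·147.46 = 89.7048.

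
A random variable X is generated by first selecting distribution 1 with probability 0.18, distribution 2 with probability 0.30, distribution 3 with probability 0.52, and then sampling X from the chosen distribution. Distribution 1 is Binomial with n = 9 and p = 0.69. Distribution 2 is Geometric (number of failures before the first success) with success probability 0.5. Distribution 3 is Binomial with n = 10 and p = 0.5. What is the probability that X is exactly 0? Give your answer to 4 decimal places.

Conditional on each component, P(X = 0): 1: 2.64396e-05; 2: 0.5; 3: 0.000976562.
By total probability, P(X = 0) = 0.18·2.64396e-05 + 0.3·0.5 + 0.52·0.000976562 = 0.150513.

0.1505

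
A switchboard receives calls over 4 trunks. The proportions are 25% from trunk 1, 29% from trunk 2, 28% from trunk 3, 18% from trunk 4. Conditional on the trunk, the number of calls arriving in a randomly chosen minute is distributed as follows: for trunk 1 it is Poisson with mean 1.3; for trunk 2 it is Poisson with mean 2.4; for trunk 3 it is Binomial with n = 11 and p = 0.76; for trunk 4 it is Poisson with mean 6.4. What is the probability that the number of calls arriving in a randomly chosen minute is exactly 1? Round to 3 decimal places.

Conditional on each trunk, P(X = 1): 1: 0.354291; 2: 0.217723; 3: 5.30052e-06; 4: 0.010634.
By total probability, P(X = 1) = 0.25·0.354291 + 0.29·0.217723 + 0.28·5.30052e-06 + 0.18·0.010634 = 0.153628.

0.154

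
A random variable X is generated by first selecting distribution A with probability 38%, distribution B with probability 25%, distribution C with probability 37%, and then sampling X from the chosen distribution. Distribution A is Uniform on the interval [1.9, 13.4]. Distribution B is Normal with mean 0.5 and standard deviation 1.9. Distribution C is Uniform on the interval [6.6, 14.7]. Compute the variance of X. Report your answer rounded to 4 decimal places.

22.7650

Per component, A: μ=7.65, E[X²]=69.5433; B: μ=0.5, E[X²]=3.86; C: μ=10.65, E[X²]=118.89.
E[X] = 0.38·7.65 + 0.25·0.5 + 0.37·10.65 = 6.9725.
E[X²] = 0.38·69.5433 + 0.25·3.86 + 0.37·118.89 = 71.3808.
Var(X) = E[X²] − (E[X])² = 71.3808 − 48.6158 = 22.765.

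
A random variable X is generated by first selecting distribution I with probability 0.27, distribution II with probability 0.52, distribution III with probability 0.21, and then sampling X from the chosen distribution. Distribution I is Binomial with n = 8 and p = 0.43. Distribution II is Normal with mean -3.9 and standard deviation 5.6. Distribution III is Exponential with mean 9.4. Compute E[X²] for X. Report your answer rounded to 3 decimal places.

65.052

For each component E[X²] = Var + (mean)², giving I: 13.7944; II: 46.57; III: 176.72.
Overall E[X²] = 0.27·13.7944 + 0.52·46.57 + 0.21·176.72 = 65.0521.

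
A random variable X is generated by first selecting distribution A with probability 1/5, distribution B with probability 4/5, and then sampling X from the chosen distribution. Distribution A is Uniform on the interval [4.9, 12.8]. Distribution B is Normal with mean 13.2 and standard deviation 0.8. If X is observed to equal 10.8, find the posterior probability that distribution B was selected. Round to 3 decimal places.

0.149

Likelihoods f(10.8 | ·): A: 0.126582; B: 0.00553981.
Posterior ∝ prior × likelihood. Numerator for B: 0.8·0.00553981 = 0.00443185.
Normalizing constant: 0.2·0.126582 + 0.8·0.00553981 = 0.0297483.
P(B | observation) = 0.00443185 / 0.0297483 = 0.148978.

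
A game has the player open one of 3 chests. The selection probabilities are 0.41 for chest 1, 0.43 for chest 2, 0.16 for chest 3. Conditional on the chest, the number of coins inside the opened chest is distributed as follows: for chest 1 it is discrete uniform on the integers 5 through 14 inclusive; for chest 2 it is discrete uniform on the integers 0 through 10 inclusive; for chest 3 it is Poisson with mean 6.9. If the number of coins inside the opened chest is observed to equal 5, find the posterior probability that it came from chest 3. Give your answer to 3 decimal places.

0.208

Likelihoods P(X=5 | ·): 1: 0.1; 2: 0.0909091; 3: 0.131351.
Posterior ∝ prior × likelihood. Numerator for 3: 0.16·0.131351 = 0.0210161.
Normalizing constant: 0.41·0.1 + 0.43·0.0909091 + 0.16·0.131351 = 0.101107.
P(3 | observation) = 0.0210161 / 0.101107 = 0.20786.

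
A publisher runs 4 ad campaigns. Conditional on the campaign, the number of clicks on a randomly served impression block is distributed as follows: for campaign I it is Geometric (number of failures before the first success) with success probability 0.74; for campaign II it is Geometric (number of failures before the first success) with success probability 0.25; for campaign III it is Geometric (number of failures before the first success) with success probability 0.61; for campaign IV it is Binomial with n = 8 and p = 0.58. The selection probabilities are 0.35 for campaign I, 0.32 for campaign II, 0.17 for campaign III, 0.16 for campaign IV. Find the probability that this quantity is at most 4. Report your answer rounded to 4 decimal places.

0.8345

Conditional on each campaign, P(X ≤ 4): I: 0.998812; II: 0.762695; III: 0.990978; IV: 0.452659.
By total probability, P(X ≤ 4) = 0.35·0.998812 + 0.32·0.762695 + 0.17·0.990978 + 0.16·0.452659 = 0.834538.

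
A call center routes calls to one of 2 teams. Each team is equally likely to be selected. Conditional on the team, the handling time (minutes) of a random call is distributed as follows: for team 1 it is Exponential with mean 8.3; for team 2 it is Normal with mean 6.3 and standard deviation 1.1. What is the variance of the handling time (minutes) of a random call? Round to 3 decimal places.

Per component, 1: μ=8.3, E[X²]=137.78; 2: μ=6.3, E[X²]=40.9.
E[X] = 0.5·8.3 + 0.5·6.3 = 7.3.
E[X²] = 0.5·137.78 + 0.5·40.9 = 89.34.
Var(X) = E[X²] − (E[X])² = 89.34 − 53.29 = 36.05.

36.050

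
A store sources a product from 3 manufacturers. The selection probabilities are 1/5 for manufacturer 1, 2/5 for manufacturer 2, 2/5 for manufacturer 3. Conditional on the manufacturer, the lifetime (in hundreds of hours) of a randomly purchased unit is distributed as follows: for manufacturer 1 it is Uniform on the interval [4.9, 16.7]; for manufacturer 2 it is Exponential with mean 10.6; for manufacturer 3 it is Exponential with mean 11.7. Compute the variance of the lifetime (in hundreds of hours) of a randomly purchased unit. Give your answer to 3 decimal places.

Per component, 1: μ=10.8, E[X²]=128.243; 2: μ=10.6, E[X²]=224.72; 3: μ=11.7, E[X²]=273.78.
E[X] = 0.2·10.8 + 0.4·10.6 + 0.4·11.7 = 11.08.
E[X²] = 0.2·128.243 + 0.4·224.72 + 0.4·273.78 = 225.049.
Var(X) = E[X²] − (E[X])² = 225.049 − 122.766 = 102.282.

102.282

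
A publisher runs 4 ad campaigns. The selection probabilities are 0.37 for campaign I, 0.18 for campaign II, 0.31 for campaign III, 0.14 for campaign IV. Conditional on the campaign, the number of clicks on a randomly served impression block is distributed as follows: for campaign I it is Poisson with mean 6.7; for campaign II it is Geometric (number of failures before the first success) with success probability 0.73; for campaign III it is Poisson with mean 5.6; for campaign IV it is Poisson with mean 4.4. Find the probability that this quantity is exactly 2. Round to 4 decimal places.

Conditional on each campaign, P(X = 2): I: 0.0276278; II: 0.053217; III: 0.0579825; IV: 0.118845.
By total probability, P(X = 2) = 0.37·0.0276278 + 0.18·0.053217 + 0.31·0.0579825 + 0.14·0.118845 = 0.0544142.

0.0544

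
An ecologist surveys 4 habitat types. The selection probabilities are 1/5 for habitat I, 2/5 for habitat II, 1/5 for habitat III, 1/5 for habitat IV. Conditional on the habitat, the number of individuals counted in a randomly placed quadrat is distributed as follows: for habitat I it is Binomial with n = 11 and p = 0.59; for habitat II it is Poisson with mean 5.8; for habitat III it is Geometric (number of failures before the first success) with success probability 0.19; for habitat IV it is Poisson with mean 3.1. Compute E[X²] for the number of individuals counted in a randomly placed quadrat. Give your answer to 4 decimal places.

35.3966

For each component E[X²] = Var + (mean)², giving I: 44.781; II: 39.44; III: 40.6122; IV: 12.71.
Overall E[X²] = 0.2·44.781 + 0.4·39.44 + 0.2·40.6122 + 0.2·12.71 = 35.3966.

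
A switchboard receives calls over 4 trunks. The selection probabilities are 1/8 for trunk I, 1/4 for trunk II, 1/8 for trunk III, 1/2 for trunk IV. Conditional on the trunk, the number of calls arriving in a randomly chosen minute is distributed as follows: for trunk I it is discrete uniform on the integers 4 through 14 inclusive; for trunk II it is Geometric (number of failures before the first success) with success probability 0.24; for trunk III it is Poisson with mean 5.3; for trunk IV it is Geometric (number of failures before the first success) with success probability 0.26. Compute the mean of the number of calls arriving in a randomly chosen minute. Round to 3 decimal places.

Component means — I: 9; II: 3.16667; III: 5.3; IV: 2.84615.
E[X] = 0.125·9 + 0.25·3.16667 + 0.125·5.3 + 0.5·2.84615 = 4.00224.

4.002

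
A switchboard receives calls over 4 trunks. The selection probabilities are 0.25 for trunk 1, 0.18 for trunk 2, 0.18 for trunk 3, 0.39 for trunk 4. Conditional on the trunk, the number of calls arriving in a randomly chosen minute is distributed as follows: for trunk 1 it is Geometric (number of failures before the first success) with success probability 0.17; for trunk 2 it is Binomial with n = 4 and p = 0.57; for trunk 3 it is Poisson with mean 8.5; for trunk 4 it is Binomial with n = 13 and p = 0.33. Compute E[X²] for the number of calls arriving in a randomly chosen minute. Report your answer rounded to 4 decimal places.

37.0850

For each component E[X²] = Var + (mean)², giving 1: 52.5571; 2: 6.1788; 3: 80.75; 4: 21.2784.
Overall E[X²] = 0.25·52.5571 + 0.18·6.1788 + 0.18·80.75 + 0.39·21.2784 = 37.085.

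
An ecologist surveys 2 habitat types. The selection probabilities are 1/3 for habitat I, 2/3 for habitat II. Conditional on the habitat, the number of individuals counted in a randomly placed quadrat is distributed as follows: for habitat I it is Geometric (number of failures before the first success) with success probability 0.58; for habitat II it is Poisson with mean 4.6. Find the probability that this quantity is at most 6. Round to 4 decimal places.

0.8779

Conditional on each habitat, P(X ≤ 6): I: 0.997695; II: 0.818029.
By total probability, P(X ≤ 6) = 0.333333·0.997695 + 0.666667·0.818029 = 0.877918.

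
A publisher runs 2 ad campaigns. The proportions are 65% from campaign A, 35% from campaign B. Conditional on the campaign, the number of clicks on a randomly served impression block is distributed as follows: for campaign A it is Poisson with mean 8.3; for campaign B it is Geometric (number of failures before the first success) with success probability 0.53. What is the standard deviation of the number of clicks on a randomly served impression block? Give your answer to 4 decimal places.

4.2992

Per component, A: μ=8.3, E[X²]=77.19; B: μ=0.886792, E[X²]=2.45959.
E[X] = 0.65·8.3 + 0.35·0.886792 = 5.70538.
E[X²] = 0.65·77.19 + 0.35·2.45959 = 51.0344.
Var(X) = E[X²] − (E[X])² = 51.0344 − 32.5513 = 18.483.
SD(X) = √18.483 = 4.29919.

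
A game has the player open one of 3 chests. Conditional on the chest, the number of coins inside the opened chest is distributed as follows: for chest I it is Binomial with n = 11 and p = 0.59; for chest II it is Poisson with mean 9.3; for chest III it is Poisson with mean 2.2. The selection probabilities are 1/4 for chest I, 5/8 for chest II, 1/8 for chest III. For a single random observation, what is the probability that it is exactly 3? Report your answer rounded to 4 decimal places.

0.0390

Conditional on each chest, P(X = 3): I: 0.0270589; II: 0.0122563; III: 0.196639.
By total probability, P(X = 3) = 0.25·0.0270589 + 0.625·0.0122563 + 0.125·0.196639 = 0.0390047.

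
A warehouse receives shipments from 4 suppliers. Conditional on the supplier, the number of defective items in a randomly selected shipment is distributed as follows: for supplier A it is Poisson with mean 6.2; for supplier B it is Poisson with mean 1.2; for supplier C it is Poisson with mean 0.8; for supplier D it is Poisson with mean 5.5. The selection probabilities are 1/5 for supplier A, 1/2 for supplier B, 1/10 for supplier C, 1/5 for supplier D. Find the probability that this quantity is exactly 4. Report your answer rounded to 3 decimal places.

0.070

Conditional on each supplier, P(X = 4): A: 0.124948; B: 0.0260232; C: 0.00766855; D: 0.155819.
By total probability, P(X = 4) = 0.2·0.124948 + 0.5·0.0260232 + 0.1·0.00766855 + 0.2·0.155819 = 0.0699318.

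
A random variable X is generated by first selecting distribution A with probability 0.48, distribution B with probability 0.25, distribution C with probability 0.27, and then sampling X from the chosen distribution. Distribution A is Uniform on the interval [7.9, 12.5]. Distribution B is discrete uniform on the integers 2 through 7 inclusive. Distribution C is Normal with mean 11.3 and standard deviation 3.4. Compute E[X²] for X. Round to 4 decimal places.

94.1748

For each component E[X²] = Var + (mean)², giving A: 105.803; B: 23.1667; C: 139.25.
Overall E[X²] = 0.48·105.803 + 0.25·23.1667 + 0.27·139.25 = 94.1748.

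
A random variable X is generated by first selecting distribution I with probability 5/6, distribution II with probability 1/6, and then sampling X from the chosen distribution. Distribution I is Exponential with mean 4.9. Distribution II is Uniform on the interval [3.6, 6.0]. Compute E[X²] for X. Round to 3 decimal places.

43.937

For each component E[X²] = Var + (mean)², giving I: 48.02; II: 23.52.
Overall E[X²] = 0.833333·48.02 + 0.166667·23.52 = 43.9367.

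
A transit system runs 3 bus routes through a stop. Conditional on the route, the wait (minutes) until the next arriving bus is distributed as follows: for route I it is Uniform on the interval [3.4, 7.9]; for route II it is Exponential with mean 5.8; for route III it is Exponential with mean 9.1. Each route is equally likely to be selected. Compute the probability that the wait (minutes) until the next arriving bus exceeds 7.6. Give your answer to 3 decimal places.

0.257

Conditional on each route, P(X > 7.6): I: 0.0666667; II: 0.269727; III: 0.433803.
By total probability, P(X > 7.6) = 0.333333·0.0666667 + 0.333333·0.269727 + 0.333333·0.433803 = 0.256732.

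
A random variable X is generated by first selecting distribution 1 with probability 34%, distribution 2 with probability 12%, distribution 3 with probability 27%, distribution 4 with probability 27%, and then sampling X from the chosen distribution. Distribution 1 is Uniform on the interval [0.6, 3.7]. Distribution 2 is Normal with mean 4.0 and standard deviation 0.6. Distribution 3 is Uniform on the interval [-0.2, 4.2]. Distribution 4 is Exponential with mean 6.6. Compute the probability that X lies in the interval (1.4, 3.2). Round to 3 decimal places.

Conditional on each component, P(1.4 < X < 3.2): 1: 0.580645; 2: 0.0912039; 3: 0.409091; 4: 0.193076.
By total probability, P(1.4 < X < 3.2) = 0.34·0.580645 + 0.12·0.0912039 + 0.27·0.409091 + 0.27·0.193076 = 0.370949.

0.371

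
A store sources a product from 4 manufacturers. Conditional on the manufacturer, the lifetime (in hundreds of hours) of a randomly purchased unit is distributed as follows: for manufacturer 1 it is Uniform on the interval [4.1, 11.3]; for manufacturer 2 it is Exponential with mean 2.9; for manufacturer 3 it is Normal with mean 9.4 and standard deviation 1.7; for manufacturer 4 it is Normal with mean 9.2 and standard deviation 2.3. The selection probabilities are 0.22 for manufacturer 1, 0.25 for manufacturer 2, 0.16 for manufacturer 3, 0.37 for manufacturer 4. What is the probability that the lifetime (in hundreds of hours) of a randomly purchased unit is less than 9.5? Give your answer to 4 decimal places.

Conditional on each manufacturer, P(X < 9.5): 1: 0.75; 2: 0.962216; 3: 0.523454; 4: 0.551889.
By total probability, P(X < 9.5) = 0.22·0.75 + 0.25·0.962216 + 0.16·0.523454 + 0.37·0.551889 = 0.693505.

0.6935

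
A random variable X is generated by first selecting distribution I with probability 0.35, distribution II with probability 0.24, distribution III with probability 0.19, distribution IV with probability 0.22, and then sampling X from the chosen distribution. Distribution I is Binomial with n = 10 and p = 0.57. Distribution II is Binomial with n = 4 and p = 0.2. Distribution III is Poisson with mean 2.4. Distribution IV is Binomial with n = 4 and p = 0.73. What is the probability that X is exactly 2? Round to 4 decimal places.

0.1438

Conditional on each component, P(X = 2): I: 0.0170887; II: 0.1536; III: 0.261268; IV: 0.23309.
By total probability, P(X = 2) = 0.35·0.0170887 + 0.24·0.1536 + 0.19·0.261268 + 0.22·0.23309 = 0.143766.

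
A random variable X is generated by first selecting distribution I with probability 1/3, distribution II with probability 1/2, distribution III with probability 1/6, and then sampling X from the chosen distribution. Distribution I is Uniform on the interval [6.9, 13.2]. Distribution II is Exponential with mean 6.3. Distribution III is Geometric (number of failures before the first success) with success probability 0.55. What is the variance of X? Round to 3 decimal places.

Per component, I: μ=10.05, E[X²]=104.31; II: μ=6.3, E[X²]=79.38; III: μ=0.818182, E[X²]=2.15702.
E[X] = 0.333333·10.05 + 0.5·6.3 + 0.166667·0.818182 = 6.63636.
E[X²] = 0.333333·104.31 + 0.5·79.38 + 0.166667·2.15702 = 74.8195.
Var(X) = E[X²] − (E[X])² = 74.8195 − 44.0413 = 30.7782.

30.778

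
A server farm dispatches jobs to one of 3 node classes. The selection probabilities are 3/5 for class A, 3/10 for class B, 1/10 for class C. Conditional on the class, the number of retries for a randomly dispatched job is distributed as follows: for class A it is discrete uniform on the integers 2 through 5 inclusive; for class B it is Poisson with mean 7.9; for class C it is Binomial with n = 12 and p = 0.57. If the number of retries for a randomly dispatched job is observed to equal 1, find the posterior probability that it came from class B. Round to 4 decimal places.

Likelihoods P(X=1 | ·): A: 0; B: 0.00292887; C: 0.000635637.
Posterior ∝ prior × likelihood. Numerator for B: 0.3·0.00292887 = 0.000878662.
Normalizing constant: 0.6·0 + 0.3·0.00292887 + 0.1·0.000635637 = 0.000942226.
P(B | observation) = 0.000878662 / 0.000942226 = 0.932539.

0.9325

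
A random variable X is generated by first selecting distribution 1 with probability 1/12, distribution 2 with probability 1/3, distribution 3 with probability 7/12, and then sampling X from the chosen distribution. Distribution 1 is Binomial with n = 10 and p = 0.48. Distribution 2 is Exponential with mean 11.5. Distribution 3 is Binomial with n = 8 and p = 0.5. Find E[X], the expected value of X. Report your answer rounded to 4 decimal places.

6.5667

Component means — 1: 4.8; 2: 11.5; 3: 4.
E[X] = 0.0833333·4.8 + 0.333333·11.5 + 0.583333·4 = 6.56667.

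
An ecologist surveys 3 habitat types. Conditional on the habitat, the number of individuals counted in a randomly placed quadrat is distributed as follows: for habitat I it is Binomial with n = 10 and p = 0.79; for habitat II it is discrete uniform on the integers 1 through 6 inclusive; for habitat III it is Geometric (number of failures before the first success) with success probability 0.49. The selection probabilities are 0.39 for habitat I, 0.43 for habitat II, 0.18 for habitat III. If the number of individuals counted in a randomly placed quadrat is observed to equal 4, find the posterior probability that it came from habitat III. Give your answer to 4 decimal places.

0.0742

Likelihoods P(X=4 | ·): I: 0.00701525; II: 0.166667; III: 0.0331495.
Posterior ∝ prior × likelihood. Numerator for III: 0.18·0.0331495 = 0.00596691.
Normalizing constant: 0.39·0.00701525 + 0.43·0.166667 + 0.18·0.0331495 = 0.0803695.
P(III | observation) = 0.00596691 / 0.0803695 = 0.0742434.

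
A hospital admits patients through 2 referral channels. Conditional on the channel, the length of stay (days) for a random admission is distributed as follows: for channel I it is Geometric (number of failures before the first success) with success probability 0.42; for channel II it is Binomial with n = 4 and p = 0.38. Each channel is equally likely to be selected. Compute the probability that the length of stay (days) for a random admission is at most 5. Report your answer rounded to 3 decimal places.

Conditional on each channel, P(X ≤ 5): I: 0.961931; II: 1.
By total probability, P(X ≤ 5) = 0.5·0.961931 + 0.5·1 = 0.980966.

0.981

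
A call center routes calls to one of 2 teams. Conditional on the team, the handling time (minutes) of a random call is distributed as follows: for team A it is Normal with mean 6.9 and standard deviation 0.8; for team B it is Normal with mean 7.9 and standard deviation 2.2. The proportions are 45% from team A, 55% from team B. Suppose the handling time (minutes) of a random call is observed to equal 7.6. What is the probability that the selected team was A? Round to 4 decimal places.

Likelihoods f(7.6 | ·): A: 0.340069; B: 0.179659.
Posterior ∝ prior × likelihood. Numerator for A: 0.45·0.340069 = 0.153031.
Normalizing constant: 0.45·0.340069 + 0.55·0.179659 = 0.251844.
P(A | observation) = 0.153031 / 0.251844 = 0.607643.

0.6076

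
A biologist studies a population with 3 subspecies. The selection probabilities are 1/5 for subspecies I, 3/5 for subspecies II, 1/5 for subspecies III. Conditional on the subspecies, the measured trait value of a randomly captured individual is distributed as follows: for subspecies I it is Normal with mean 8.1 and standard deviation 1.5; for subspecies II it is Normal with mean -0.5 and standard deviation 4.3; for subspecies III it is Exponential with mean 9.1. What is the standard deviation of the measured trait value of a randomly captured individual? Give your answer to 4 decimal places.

6.9340

Per component, I: μ=8.1, E[X²]=67.86; II: μ=-0.5, E[X²]=18.74; III: μ=9.1, E[X²]=165.62.
E[X] = 0.2·8.1 + 0.6·-0.5 + 0.2·9.1 = 3.14.
E[X²] = 0.2·67.86 + 0.6·18.74 + 0.2·165.62 = 57.94.
Var(X) = E[X²] − (E[X])² = 57.94 − 9.8596 = 48.0804.
SD(X) = √48.0804 = 6.934.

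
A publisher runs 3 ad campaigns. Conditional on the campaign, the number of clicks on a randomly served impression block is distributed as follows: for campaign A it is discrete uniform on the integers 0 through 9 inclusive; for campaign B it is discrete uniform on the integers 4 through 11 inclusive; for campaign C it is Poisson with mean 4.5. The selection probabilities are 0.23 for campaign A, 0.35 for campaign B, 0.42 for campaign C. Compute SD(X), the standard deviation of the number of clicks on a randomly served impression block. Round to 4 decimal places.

Per component, A: μ=4.5, E[X²]=28.5; B: μ=7.5, E[X²]=61.5; C: μ=4.5, E[X²]=24.75.
E[X] = 0.23·4.5 + 0.35·7.5 + 0.42·4.5 = 5.55.
E[X²] = 0.23·28.5 + 0.35·61.5 + 0.42·24.75 = 38.475.
Var(X) = E[X²] − (E[X])² = 38.475 − 30.8025 = 7.6725.
SD(X) = √7.6725 = 2.76993.

2.7699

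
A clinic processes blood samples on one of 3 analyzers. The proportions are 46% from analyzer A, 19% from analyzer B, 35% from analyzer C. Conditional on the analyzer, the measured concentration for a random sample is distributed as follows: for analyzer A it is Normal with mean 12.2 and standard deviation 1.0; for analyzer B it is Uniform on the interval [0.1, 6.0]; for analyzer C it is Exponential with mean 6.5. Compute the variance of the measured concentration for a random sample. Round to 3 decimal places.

Per component, A: μ=12.2, E[X²]=149.84; B: μ=3.05, E[X²]=12.2033; C: μ=6.5, E[X²]=84.5.
E[X] = 0.46·12.2 + 0.19·3.05 + 0.35·6.5 = 8.4665.
E[X²] = 0.46·149.84 + 0.19·12.2033 + 0.35·84.5 = 100.82.
Var(X) = E[X²] − (E[X])² = 100.82 − 71.6816 = 29.1384.

29.138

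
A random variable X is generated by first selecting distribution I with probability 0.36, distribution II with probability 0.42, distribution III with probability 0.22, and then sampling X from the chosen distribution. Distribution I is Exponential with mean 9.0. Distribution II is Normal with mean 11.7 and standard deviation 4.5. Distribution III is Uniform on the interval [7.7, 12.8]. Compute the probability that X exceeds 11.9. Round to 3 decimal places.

0.337

Conditional on each component, P(X > 11.9): I: 0.266542; II: 0.482275; III: 0.176471.
By total probability, P(X > 11.9) = 0.36·0.266542 + 0.42·0.482275 + 0.22·0.176471 = 0.337334.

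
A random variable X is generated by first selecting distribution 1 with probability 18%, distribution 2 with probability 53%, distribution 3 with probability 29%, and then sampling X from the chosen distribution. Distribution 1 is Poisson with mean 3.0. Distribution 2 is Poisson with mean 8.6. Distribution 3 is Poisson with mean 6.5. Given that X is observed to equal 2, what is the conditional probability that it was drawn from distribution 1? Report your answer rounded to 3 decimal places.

Likelihoods P(X=2 | ·): 1: 0.224042; 2: 0.00680823; 3: 0.0317602.
Posterior ∝ prior × likelihood. Numerator for 1: 0.18·0.224042 = 0.0403275.
Normalizing constant: 0.18·0.224042 + 0.53·0.00680823 + 0.29·0.0317602 = 0.0531463.
P(1 | observation) = 0.0403275 / 0.0531463 = 0.758802.

0.759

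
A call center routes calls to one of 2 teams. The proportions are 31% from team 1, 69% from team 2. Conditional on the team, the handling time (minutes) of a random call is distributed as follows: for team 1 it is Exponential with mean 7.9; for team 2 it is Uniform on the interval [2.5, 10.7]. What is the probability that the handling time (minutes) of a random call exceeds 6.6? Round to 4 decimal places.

Conditional on each team, P(X > 6.6): 1: 0.433682; 2: 0.5.
By total probability, P(X > 6.6) = 0.31·0.433682 + 0.69·0.5 = 0.479442.

0.4794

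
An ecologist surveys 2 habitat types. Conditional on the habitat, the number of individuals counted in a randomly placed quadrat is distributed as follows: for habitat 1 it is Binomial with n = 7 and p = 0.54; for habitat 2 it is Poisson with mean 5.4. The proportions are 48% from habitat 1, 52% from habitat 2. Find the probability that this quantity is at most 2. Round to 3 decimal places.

0.129

Conditional on each habitat, P(X ≤ 2): 1: 0.166295; 2: 0.0947579.
By total probability, P(X ≤ 2) = 0.48·0.166295 + 0.52·0.0947579 = 0.129095.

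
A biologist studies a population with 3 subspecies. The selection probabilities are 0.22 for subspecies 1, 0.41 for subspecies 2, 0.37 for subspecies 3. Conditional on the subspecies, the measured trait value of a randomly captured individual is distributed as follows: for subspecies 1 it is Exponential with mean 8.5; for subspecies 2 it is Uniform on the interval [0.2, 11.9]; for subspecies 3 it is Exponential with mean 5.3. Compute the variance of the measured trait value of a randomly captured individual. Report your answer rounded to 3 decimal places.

32.426

Per component, 1: μ=8.5, E[X²]=144.5; 2: μ=6.05, E[X²]=48.01; 3: μ=5.3, E[X²]=56.18.
E[X] = 0.22·8.5 + 0.41·6.05 + 0.37·5.3 = 6.3115.
E[X²] = 0.22·144.5 + 0.41·48.01 + 0.37·56.18 = 72.2607.
Var(X) = E[X²] − (E[X])² = 72.2607 − 39.835 = 32.4257.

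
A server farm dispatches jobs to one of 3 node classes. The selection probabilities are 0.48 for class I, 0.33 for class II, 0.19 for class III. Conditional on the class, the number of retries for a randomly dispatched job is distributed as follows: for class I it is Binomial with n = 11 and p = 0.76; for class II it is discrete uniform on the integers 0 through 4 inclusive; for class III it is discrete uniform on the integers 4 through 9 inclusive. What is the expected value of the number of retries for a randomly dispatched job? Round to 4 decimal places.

Component means — I: 8.36; II: 2; III: 6.5.
E[X] = 0.48·8.36 + 0.33·2 + 0.19·6.5 = 5.9078.

5.9078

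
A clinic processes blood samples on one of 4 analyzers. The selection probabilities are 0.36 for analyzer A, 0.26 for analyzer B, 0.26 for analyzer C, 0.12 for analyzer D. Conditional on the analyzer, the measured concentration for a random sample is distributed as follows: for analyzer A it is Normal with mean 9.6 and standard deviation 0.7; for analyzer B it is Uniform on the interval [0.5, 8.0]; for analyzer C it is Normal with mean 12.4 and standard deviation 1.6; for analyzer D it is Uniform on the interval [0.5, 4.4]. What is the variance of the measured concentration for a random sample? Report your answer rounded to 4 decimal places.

Per component, A: μ=9.6, E[X²]=92.65; B: μ=4.25, E[X²]=22.75; C: μ=12.4, E[X²]=156.32; D: μ=2.45, E[X²]=7.27.
E[X] = 0.36·9.6 + 0.26·4.25 + 0.26·12.4 + 0.12·2.45 = 8.079.
E[X²] = 0.36·92.65 + 0.26·22.75 + 0.26·156.32 + 0.12·7.27 = 80.7846.
Var(X) = E[X²] − (E[X])² = 80.7846 − 65.2702 = 15.5144.

15.5144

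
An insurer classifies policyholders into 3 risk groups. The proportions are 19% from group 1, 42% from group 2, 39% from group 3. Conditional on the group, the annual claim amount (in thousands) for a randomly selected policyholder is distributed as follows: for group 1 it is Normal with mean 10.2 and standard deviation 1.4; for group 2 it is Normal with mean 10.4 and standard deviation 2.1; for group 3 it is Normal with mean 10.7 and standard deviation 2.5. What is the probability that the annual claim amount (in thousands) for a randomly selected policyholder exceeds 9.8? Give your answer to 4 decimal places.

0.6234

Conditional on each group, P(X > 9.8): 1: 0.612452; 2: 0.612452; 3: 0.640576.
By total probability, P(X > 9.8) = 0.19·0.612452 + 0.42·0.612452 + 0.39·0.640576 = 0.62342.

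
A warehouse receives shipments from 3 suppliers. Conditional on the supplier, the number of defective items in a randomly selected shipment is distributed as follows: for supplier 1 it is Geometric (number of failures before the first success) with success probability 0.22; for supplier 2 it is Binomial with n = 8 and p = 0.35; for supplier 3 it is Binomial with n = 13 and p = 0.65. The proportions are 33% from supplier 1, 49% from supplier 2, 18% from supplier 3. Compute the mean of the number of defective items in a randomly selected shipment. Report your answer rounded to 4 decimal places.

Component means — 1: 3.54545; 2: 2.8; 3: 8.45.
E[X] = 0.33·3.54545 + 0.49·2.8 + 0.18·8.45 = 4.063.

4.0630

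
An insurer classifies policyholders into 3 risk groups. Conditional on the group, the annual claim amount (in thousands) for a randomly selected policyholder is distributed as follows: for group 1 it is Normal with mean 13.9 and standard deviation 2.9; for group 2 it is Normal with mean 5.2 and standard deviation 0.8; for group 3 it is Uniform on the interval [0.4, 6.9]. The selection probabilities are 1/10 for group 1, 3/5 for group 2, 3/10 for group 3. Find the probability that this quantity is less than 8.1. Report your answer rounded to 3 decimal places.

Conditional on each group, P(X < 8.1): 1: 0.0227501; 2: 0.999856; 3: 1.
By total probability, P(X < 8.1) = 0.1·0.0227501 + 0.6·0.999856 + 0.3·1 = 0.902188.

0.902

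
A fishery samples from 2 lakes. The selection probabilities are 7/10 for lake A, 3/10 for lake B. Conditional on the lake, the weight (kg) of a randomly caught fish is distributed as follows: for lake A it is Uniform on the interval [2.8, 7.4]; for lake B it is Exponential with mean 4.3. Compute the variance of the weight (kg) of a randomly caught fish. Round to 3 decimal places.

Per component, A: μ=5.1, E[X²]=27.7733; B: μ=4.3, E[X²]=36.98.
E[X] = 0.7·5.1 + 0.3·4.3 = 4.86.
E[X²] = 0.7·27.7733 + 0.3·36.98 = 30.5353.
Var(X) = E[X²] − (E[X])² = 30.5353 − 23.6196 = 6.91573.

6.916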